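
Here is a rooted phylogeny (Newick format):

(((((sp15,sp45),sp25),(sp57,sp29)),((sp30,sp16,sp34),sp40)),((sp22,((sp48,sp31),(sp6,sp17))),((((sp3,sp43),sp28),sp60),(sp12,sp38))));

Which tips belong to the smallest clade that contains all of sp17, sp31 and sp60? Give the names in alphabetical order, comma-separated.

sp12, sp17, sp22, sp28, sp3, sp31, sp38, sp43, sp48, sp6, sp60

Tracing sp17: it sits inside (sp6,sp17).
Tracing sp31: it sits inside (sp48,sp31).
Tracing sp60: it sits inside (((sp3,sp43),sp28),sp60).
The smallest clade enclosing all 3 is ((sp22,((sp48,sp31),(sp6,sp17))),((((sp3,sp43),sp28),sp60),(sp12,sp38))); the answer is its 11 terminal taxa in alphabetical order.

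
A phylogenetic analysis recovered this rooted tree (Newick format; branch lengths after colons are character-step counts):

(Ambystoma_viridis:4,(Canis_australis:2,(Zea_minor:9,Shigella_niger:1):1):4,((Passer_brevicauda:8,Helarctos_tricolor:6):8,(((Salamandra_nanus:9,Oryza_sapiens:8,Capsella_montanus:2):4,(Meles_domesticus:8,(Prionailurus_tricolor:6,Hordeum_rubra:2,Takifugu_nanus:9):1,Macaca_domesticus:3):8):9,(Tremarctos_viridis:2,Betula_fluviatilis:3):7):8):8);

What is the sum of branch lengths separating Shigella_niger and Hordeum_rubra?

The path runs Shigella_niger → … → MRCA → … → Hordeum_rubra; the MRCA is the root of the tree.
Branch lengths along that path: 1 + 1 + 4 + 8 + 8 + 9 + 8 + 1 + 2 = 42.

42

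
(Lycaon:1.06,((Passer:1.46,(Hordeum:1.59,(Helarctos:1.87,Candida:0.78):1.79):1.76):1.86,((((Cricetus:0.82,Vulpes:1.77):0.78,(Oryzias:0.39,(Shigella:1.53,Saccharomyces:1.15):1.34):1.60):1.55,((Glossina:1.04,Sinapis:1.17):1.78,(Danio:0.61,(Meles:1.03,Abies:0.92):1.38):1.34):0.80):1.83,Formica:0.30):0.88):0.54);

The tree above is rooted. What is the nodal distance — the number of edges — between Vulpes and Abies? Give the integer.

7

The MRCA of Vulpes and Abies is the node subtending (((Cricetus,Vulpes),(Oryzias,(Shigella,Saccharomyces))),((Glossina,Sinapis),(Danio,(Meles,Abies)))).
From Vulpes up to that node: 3 branches. From Abies up to the same node: 4 branches. Total: 3 + 4 = 7.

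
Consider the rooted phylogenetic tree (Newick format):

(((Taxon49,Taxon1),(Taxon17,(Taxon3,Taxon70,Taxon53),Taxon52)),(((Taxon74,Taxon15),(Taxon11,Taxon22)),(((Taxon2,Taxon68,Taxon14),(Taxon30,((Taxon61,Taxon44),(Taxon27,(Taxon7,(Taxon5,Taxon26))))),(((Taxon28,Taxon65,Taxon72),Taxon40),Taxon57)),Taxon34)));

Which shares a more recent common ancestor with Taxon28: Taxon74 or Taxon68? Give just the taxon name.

The MRCA of Taxon28 and Taxon68 subtends ((Taxon2,Taxon68,Taxon14),(Taxon30,((Taxon61,Taxon44),(Taxon27,(Taxon7,(Taxon5,Taxon26))))),(((Taxon28,Taxon65,Taxon72),Taxon40),Taxon57)) (15 taxa).
The MRCA of Taxon28 and Taxon74 subtends (((Taxon74,Taxon15),(Taxon11,Taxon22)),(((Taxon2,Taxon68,Taxon14),(Taxon30,((Taxon61,Taxon44),(Taxon27,(Taxon7,(Taxon5,Taxon26))))),(((Taxon28,Taxon65,Taxon72),Taxon40),Taxon57)),Taxon34)) (20 taxa).
The first is nested inside the second, so Taxon28 shares a more recent common ancestor with Taxon68.

Taxon68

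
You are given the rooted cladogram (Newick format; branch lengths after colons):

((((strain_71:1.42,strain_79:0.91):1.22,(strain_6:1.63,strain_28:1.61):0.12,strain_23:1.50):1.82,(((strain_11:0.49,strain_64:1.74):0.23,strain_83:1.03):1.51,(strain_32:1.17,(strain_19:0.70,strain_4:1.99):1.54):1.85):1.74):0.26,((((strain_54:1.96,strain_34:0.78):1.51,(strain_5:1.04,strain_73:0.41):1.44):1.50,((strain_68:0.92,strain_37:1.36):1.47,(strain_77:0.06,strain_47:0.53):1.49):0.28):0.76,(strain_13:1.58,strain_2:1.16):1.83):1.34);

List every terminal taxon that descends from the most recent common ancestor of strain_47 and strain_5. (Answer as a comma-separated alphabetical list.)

strain_34, strain_37, strain_47, strain_5, strain_54, strain_68, strain_73, strain_77

Tracing strain_47: it sits inside (strain_77,strain_47).
Tracing strain_5: it sits inside (strain_5,strain_73).
The smallest clade enclosing both is (((strain_54,strain_34),(strain_5,strain_73)),((strain_68,strain_37),(strain_77,strain_47))); the answer is its 8 terminal taxa in alphabetical order.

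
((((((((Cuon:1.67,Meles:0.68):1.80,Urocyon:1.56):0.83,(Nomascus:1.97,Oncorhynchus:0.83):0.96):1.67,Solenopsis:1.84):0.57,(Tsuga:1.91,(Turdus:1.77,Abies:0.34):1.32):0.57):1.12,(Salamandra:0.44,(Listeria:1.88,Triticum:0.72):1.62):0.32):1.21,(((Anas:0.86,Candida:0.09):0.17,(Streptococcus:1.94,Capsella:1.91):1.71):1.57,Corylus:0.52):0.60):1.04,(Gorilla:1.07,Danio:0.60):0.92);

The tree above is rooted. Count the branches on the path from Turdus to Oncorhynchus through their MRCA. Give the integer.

7

The MRCA of Turdus and Oncorhynchus is the node subtending (((((Cuon,Meles),Urocyon),(Nomascus,Oncorhynchus)),Solenopsis),(Tsuga,(Turdus,Abies))).
From Turdus up to that node: 3 branches. From Oncorhynchus up to the same node: 4 branches. Total: 3 + 4 = 7.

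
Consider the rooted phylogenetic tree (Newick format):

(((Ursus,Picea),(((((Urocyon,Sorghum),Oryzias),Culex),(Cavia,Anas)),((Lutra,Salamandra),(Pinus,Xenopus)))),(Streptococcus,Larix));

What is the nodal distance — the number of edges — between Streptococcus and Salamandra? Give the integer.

The MRCA of Streptococcus and Salamandra is the root of the tree.
From Streptococcus up to that node: 2 branches. From Salamandra up to the same node: 5 branches. Total: 2 + 5 = 7.

7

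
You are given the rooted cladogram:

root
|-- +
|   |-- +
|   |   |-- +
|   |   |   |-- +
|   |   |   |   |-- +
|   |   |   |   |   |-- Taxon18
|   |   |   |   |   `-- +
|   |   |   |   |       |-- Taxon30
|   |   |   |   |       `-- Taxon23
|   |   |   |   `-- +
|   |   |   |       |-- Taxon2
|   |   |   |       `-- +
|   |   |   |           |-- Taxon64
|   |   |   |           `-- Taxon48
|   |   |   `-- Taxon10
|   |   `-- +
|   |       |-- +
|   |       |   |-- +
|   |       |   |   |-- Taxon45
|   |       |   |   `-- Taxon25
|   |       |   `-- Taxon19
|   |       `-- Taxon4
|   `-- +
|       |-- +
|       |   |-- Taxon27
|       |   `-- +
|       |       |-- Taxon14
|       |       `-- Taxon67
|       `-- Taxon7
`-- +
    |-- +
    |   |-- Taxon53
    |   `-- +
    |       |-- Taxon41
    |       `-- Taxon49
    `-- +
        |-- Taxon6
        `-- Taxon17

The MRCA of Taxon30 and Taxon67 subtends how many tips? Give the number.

15

The MRCA of Taxon30 and Taxon67 is the node subtending (((((Taxon18,(Taxon30,Taxon23)),(Taxon2,(Taxon64,Taxon48))),Taxon10),(((Taxon45,Taxon25),Taxon19),Taxon4)),((Taxon27,(Taxon14,Taxon67)),Taxon7)).
That clade contains 15 terminal taxa: Taxon10, Taxon14, Taxon18, Taxon19, Taxon2, Taxon23, Taxon25, Taxon27, Taxon30, Taxon4, Taxon45, Taxon48, Taxon64, Taxon67, Taxon7.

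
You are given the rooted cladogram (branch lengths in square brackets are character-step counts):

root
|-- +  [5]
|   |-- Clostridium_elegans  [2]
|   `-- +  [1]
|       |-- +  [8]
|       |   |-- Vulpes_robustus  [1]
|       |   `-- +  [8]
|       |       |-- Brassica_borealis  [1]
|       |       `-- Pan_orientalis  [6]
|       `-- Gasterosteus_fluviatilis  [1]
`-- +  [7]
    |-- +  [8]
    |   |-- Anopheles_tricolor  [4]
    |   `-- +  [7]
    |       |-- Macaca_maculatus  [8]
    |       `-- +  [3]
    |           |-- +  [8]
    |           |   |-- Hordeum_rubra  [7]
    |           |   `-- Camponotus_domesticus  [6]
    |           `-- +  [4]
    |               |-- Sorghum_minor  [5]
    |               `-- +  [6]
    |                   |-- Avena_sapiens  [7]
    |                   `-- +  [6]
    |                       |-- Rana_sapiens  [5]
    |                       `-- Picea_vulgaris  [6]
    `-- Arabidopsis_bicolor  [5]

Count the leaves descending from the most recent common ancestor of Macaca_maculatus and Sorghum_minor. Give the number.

The MRCA of Macaca_maculatus and Sorghum_minor is the node subtending (Macaca_maculatus,((Hordeum_rubra,Camponotus_domesticus),(Sorghum_minor,(Avena_sapiens,(Rana_sapiens,Picea_vulgaris))))).
That clade contains 7 terminal taxa: Avena_sapiens, Camponotus_domesticus, Hordeum_rubra, Macaca_maculatus, Picea_vulgaris, Rana_sapiens, Sorghum_minor.

7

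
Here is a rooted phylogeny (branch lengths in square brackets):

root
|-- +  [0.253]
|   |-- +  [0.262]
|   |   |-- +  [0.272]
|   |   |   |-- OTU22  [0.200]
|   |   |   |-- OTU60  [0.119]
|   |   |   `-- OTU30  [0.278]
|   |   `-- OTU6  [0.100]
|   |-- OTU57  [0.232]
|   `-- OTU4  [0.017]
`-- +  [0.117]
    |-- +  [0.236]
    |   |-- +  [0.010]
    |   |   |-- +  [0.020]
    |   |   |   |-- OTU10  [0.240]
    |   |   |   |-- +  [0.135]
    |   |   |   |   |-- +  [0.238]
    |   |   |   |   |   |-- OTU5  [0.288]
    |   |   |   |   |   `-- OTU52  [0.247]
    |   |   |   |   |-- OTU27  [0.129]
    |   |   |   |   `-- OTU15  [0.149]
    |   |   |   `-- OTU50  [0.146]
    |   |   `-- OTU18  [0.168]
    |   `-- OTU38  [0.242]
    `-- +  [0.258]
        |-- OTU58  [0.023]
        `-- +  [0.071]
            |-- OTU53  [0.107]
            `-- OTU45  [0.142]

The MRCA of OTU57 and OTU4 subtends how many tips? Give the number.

The MRCA of OTU57 and OTU4 is the node subtending (((OTU22,OTU60,OTU30),OTU6),OTU57,OTU4).
That clade contains 6 terminal taxa: OTU22, OTU30, OTU4, OTU57, OTU6, OTU60.

6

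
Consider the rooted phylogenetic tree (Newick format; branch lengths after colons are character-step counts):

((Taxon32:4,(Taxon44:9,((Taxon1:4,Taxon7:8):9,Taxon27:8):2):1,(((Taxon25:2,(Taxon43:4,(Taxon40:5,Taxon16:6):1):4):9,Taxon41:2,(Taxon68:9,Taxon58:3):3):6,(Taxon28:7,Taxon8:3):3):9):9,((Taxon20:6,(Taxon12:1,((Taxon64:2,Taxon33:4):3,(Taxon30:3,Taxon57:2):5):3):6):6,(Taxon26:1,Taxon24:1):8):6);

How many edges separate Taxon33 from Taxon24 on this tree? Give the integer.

7

The MRCA of Taxon33 and Taxon24 is the node subtending ((Taxon20,(Taxon12,((Taxon64,Taxon33),(Taxon30,Taxon57)))),(Taxon26,Taxon24)).
From Taxon33 up to that node: 5 branches. From Taxon24 up to the same node: 2 branches. Total: 5 + 2 = 7.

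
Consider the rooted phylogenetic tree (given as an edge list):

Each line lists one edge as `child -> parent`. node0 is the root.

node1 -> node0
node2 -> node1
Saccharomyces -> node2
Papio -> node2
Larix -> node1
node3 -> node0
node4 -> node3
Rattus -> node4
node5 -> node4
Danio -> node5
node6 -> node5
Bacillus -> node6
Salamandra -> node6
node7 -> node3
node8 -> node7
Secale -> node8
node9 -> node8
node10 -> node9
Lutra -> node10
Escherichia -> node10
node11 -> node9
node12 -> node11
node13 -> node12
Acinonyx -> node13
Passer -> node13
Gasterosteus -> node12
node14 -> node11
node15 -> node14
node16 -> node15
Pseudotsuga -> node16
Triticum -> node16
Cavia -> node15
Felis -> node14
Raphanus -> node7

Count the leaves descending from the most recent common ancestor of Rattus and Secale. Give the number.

The MRCA of Rattus and Secale is the node subtending ((Rattus,(Danio,(Bacillus,Salamandra))),((Secale,((Lutra,Escherichia),(((Acinonyx,Passer),Gasterosteus),(((Pseudotsuga,Triticum),Cavia),Felis)))),Raphanus)).
That clade contains 15 terminal taxa: Acinonyx, Bacillus, Cavia, Danio, Escherichia, Felis, Gasterosteus, Lutra, Passer, Pseudotsuga, Raphanus, Rattus, Salamandra, Secale, Triticum.

15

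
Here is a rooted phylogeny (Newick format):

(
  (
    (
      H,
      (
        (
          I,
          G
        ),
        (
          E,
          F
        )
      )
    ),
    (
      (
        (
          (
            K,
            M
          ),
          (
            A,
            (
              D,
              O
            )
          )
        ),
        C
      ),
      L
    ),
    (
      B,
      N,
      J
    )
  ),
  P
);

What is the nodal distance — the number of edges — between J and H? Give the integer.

The MRCA of J and H is the node subtending ((H,((I,G),(E,F))),((((K,M),(A,(D,O))),C),L),(B,N,J)).
From J up to that node: 2 branches. From H up to the same node: 2 branches. Total: 2 + 2 = 4.

4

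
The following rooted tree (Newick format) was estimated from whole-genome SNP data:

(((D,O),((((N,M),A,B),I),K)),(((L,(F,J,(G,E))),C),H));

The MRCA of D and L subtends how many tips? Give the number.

15

The MRCA of D and L is the root, so the clade is the entire tree.
That clade contains 15 terminal taxa: A, B, C, D, E, F, G, H, I, J, K, L, M, N, O.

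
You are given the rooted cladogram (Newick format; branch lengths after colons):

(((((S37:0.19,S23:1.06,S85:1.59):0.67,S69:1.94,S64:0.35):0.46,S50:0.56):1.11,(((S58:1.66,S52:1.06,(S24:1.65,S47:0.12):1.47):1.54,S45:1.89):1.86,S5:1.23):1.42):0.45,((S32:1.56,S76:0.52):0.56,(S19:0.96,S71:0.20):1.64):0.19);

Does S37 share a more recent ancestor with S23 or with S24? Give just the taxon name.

S23

The MRCA of S37 and S23 subtends (S37,S23,S85) (3 taxa).
The MRCA of S37 and S24 subtends ((((S37,S23,S85),S69,S64),S50),(((S58,S52,(S24,S47)),S45),S5)) (12 taxa).
The first is nested inside the second, so S37 shares a more recent common ancestor with S23.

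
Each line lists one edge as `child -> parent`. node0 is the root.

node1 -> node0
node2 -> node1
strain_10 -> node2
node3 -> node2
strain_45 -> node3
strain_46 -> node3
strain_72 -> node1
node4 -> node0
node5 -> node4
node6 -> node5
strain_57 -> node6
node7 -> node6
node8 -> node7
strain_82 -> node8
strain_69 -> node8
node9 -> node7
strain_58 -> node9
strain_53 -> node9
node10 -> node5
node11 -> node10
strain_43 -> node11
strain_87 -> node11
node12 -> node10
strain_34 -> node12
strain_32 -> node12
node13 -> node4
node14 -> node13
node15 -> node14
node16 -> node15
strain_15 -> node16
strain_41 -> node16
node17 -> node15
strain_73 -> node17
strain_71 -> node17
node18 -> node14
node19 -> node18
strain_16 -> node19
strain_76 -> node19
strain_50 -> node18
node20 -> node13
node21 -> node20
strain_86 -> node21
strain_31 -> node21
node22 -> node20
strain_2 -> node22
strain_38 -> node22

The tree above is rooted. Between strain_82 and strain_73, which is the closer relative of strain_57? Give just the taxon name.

The MRCA of strain_57 and strain_82 subtends (strain_57,((strain_82,strain_69),(strain_58,strain_53))) (5 taxa).
The MRCA of strain_57 and strain_73 subtends (((strain_57,((strain_82,strain_69),(strain_58,strain_53))),((strain_43,strain_87),(strain_34,strain_32))),((((strain_15,strain_41),(strain_73,strain_71)),((strain_16,strain_76),strain_50)),((strain_86,strain_31),(strain_2,strain_38)))) (20 taxa).
The first is nested inside the second, so strain_57 shares a more recent common ancestor with strain_82.

strain_82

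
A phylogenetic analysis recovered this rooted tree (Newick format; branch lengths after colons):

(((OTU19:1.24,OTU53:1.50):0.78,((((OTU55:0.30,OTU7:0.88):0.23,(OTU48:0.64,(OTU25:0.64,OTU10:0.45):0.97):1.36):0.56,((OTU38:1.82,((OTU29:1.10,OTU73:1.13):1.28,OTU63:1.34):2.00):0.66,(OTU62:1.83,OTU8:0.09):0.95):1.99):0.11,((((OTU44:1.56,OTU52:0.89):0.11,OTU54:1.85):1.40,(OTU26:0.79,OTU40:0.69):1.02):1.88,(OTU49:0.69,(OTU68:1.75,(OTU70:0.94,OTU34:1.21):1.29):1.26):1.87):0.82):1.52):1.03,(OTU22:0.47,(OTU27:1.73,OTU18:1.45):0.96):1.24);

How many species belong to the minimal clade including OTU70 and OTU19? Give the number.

The MRCA of OTU70 and OTU19 is the node subtending ((OTU19,OTU53),((((OTU55,OTU7),(OTU48,(OTU25,OTU10))),((OTU38,((OTU29,OTU73),OTU63)),(OTU62,OTU8))),((((OTU44,OTU52),OTU54),(OTU26,OTU40)),(OTU49,(OTU68,(OTU70,OTU34)))))).
That clade contains 22 terminal taxa: OTU10, OTU19, OTU25, OTU26, OTU29, OTU34, OTU38, OTU40, OTU44, OTU48, OTU49, OTU52, OTU53, OTU54, OTU55, OTU62, OTU63, OTU68, OTU7, OTU70, OTU73, OTU8.

22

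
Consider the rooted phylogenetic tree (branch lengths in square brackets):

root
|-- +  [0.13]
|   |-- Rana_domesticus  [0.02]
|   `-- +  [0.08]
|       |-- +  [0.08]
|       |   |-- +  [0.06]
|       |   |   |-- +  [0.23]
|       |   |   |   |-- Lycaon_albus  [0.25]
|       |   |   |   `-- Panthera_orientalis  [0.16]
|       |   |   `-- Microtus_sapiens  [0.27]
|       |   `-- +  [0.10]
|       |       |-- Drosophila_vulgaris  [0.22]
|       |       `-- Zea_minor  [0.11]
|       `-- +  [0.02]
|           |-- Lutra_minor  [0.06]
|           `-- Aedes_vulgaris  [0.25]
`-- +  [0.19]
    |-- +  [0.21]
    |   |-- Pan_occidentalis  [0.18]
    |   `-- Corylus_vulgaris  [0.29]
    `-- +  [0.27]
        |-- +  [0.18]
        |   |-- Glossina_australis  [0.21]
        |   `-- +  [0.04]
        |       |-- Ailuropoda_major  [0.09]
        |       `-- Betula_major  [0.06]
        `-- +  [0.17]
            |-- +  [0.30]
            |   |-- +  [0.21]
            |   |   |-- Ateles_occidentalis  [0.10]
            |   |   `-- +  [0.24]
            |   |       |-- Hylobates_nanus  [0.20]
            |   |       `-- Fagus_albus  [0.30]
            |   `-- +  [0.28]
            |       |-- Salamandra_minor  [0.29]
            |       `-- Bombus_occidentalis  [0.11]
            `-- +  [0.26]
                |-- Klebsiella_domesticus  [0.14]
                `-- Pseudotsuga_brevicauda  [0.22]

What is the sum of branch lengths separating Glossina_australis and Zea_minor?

1.35

The path runs Glossina_australis → … → MRCA → … → Zea_minor; the MRCA is the root of the tree.
Branch lengths along that path: 0.21 + 0.18 + 0.27 + 0.19 + 0.13 + 0.08 + 0.08 + 0.10 + 0.11 = 1.35.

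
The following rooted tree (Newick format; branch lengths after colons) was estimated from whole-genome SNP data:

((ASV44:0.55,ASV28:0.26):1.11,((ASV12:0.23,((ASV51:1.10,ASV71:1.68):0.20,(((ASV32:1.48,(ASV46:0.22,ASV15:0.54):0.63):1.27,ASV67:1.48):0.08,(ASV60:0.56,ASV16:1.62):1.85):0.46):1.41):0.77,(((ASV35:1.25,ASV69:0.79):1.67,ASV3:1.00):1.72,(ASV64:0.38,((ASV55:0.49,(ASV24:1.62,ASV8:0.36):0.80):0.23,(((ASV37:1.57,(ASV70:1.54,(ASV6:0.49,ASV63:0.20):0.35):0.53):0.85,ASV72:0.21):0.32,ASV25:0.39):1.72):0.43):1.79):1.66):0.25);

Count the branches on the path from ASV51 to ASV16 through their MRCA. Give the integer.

The MRCA of ASV51 and ASV16 is the node subtending ((ASV51,ASV71),(((ASV32,(ASV46,ASV15)),ASV67),(ASV60,ASV16))).
From ASV51 up to that node: 2 branches. From ASV16 up to the same node: 3 branches. Total: 2 + 3 = 5.

5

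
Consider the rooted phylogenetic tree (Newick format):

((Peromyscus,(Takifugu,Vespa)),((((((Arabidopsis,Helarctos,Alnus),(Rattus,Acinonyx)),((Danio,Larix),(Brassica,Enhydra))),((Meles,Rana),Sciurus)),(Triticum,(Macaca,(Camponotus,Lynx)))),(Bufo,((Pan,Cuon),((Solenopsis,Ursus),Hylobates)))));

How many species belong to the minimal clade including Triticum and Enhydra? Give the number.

The MRCA of Triticum and Enhydra is the node subtending (((((Arabidopsis,Helarctos,Alnus),(Rattus,Acinonyx)),((Danio,Larix),(Brassica,Enhydra))),((Meles,Rana),Sciurus)),(Triticum,(Macaca,(Camponotus,Lynx)))).
That clade contains 16 terminal taxa: Acinonyx, Alnus, Arabidopsis, Brassica, Camponotus, Danio, Enhydra, Helarctos, Larix, Lynx, Macaca, Meles, Rana, Rattus, Sciurus, Triticum.

16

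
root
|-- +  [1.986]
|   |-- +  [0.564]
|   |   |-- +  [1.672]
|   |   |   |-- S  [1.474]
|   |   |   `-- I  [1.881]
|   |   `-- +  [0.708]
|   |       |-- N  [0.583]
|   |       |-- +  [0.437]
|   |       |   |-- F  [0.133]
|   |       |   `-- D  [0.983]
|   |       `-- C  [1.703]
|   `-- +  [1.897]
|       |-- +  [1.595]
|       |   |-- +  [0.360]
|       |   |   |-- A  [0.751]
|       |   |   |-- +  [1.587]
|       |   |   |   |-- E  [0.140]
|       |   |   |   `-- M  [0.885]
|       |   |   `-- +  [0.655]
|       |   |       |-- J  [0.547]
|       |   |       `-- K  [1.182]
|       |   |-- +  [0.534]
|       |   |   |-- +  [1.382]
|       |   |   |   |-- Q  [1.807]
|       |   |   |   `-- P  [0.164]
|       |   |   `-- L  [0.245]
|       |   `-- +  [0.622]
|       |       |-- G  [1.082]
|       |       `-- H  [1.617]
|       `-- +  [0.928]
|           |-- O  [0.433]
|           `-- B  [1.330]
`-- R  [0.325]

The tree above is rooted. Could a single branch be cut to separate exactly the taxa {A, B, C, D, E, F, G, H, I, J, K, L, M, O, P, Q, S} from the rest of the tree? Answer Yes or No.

No

The MRCA of the listed taxa subtends (((S,I),(N,(F,D),C)),(((A,(E,M),(J,K)),((Q,P),L),(G,H)),(O,B))).
That clade also contains N, which is not in the proposed group, so the group is not monophyletic.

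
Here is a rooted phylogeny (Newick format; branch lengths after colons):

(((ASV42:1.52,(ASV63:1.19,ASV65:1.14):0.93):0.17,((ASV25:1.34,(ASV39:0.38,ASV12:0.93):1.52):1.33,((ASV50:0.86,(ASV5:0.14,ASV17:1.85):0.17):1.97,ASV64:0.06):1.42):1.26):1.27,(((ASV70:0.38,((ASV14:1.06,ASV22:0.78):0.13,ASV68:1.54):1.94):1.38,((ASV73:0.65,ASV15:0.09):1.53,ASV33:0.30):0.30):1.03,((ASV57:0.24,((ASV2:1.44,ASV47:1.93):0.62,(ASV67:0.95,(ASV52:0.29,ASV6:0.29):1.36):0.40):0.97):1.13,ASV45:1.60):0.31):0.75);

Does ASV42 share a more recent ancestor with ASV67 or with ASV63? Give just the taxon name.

ASV63

The MRCA of ASV42 and ASV63 subtends (ASV42,(ASV63,ASV65)) (3 taxa).
The MRCA of ASV42 and ASV67 is the root, subtending the entire tree (24 taxa).
The first is nested inside the second, so ASV42 shares a more recent common ancestor with ASV63.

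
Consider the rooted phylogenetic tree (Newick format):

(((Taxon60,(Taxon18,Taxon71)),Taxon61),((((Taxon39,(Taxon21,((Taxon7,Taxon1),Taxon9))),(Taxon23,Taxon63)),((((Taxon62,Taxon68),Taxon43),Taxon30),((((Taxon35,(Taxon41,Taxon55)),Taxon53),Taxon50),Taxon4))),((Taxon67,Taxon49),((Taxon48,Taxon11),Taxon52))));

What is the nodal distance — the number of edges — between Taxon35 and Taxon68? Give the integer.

9

The MRCA of Taxon35 and Taxon68 is the node subtending ((((Taxon62,Taxon68),Taxon43),Taxon30),((((Taxon35,(Taxon41,Taxon55)),Taxon53),Taxon50),Taxon4)).
From Taxon35 up to that node: 5 branches. From Taxon68 up to the same node: 4 branches. Total: 5 + 4 = 9.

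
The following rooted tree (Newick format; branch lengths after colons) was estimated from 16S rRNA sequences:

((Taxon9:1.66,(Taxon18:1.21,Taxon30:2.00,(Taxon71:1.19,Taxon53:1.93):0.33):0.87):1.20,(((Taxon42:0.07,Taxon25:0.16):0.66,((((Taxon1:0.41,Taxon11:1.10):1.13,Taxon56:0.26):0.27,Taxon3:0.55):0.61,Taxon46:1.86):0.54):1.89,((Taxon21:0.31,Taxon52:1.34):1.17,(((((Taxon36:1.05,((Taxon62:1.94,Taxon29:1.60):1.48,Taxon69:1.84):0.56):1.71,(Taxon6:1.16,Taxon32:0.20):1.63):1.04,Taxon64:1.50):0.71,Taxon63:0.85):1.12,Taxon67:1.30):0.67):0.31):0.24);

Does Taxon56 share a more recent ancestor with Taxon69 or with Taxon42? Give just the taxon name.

The MRCA of Taxon56 and Taxon42 subtends ((Taxon42,Taxon25),((((Taxon1,Taxon11),Taxon56),Taxon3),Taxon46)) (7 taxa).
The MRCA of Taxon56 and Taxon69 subtends (((Taxon42,Taxon25),((((Taxon1,Taxon11),Taxon56),Taxon3),Taxon46)),((Taxon21,Taxon52),(((((Taxon36,((Taxon62,Taxon29),Taxon69)),(Taxon6,Taxon32)),Taxon64),Taxon63),Taxon67))) (18 taxa).
The first is nested inside the second, so Taxon56 shares a more recent common ancestor with Taxon42.

Taxon42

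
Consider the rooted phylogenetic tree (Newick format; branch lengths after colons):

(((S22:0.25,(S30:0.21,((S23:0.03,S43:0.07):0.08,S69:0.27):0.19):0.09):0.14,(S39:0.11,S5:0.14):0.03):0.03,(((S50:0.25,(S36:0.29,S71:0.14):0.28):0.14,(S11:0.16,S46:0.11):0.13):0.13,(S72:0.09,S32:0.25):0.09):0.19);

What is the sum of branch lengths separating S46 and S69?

The path runs S46 → … → MRCA → … → S69; the MRCA is the root of the tree.
Branch lengths along that path: 0.11 + 0.13 + 0.13 + 0.19 + 0.03 + 0.14 + 0.09 + 0.19 + 0.27 = 1.28.

1.28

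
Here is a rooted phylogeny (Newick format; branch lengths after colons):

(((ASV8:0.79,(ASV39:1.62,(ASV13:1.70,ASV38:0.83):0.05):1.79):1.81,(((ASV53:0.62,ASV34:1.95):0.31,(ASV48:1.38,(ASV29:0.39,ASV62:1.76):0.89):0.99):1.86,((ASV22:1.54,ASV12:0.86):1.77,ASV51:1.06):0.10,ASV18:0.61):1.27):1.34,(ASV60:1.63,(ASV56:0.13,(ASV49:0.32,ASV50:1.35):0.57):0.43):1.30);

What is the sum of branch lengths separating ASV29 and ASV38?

9.88

The path runs ASV29 → … → MRCA → … → ASV38; the MRCA is the node subtending ((ASV8,(ASV39,(ASV13,ASV38))),(((ASV53,ASV34),(ASV48,(ASV29,ASV62))),((ASV22,ASV12),ASV51),ASV18)).
Branch lengths along that path: 0.39 + 0.89 + 0.99 + 1.86 + 1.27 + 1.81 + 1.79 + 0.05 + 0.83 = 9.88.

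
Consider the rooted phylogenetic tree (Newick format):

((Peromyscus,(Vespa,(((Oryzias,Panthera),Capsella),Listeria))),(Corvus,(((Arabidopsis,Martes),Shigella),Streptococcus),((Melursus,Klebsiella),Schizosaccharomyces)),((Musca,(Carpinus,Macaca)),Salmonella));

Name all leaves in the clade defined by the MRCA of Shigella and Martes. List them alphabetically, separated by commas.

Arabidopsis, Martes, Shigella

Tracing Shigella: it sits inside ((Arabidopsis,Martes),Shigella).
Tracing Martes: it sits inside (Arabidopsis,Martes).
The smallest clade enclosing both is ((Arabidopsis,Martes),Shigella); the answer is its 3 terminal taxa in alphabetical order.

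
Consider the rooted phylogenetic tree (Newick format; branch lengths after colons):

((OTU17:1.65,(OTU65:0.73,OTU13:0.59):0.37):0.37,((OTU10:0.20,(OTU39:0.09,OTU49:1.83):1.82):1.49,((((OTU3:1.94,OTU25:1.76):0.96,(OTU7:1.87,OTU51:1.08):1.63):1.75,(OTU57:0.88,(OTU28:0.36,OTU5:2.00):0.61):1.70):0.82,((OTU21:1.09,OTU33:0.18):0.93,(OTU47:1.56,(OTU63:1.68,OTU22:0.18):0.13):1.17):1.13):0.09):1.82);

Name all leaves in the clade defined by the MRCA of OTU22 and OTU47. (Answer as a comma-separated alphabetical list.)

OTU22, OTU47, OTU63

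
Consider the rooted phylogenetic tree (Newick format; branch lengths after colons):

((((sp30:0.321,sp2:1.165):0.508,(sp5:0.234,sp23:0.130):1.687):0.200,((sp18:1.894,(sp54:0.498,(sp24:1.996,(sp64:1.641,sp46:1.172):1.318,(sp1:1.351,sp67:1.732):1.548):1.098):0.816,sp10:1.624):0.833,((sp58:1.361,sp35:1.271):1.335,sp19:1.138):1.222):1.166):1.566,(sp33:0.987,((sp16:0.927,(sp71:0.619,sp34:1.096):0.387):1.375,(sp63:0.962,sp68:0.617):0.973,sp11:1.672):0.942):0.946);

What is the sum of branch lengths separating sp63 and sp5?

7.510

The path runs sp63 → … → MRCA → … → sp5; the MRCA is the root of the tree.
Branch lengths along that path: 0.962 + 0.973 + 0.942 + 0.946 + 1.566 + 0.200 + 1.687 + 0.234 = 7.510.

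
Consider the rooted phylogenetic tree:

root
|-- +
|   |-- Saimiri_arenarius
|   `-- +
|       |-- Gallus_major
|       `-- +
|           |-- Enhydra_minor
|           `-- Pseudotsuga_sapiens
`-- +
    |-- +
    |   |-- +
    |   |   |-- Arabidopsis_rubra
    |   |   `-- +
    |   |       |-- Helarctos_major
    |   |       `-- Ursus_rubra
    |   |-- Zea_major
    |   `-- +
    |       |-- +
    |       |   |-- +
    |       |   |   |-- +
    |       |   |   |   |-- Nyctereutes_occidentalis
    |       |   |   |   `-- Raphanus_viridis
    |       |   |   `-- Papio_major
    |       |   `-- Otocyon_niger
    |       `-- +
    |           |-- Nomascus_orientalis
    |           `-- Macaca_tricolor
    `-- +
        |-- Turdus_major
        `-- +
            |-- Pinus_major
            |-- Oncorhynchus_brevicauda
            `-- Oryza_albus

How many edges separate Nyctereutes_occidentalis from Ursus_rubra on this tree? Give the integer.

The MRCA of Nyctereutes_occidentalis and Ursus_rubra is the node subtending ((Arabidopsis_rubra,(Helarctos_major,Ursus_rubra)),Zea_major,((((Nyctereutes_occidentalis,Raphanus_viridis),Papio_major),Otocyon_niger),(Nomascus_orientalis,Macaca_tricolor))).
From Nyctereutes_occidentalis up to that node: 5 branches. From Ursus_rubra up to the same node: 3 branches. Total: 5 + 3 = 8.

8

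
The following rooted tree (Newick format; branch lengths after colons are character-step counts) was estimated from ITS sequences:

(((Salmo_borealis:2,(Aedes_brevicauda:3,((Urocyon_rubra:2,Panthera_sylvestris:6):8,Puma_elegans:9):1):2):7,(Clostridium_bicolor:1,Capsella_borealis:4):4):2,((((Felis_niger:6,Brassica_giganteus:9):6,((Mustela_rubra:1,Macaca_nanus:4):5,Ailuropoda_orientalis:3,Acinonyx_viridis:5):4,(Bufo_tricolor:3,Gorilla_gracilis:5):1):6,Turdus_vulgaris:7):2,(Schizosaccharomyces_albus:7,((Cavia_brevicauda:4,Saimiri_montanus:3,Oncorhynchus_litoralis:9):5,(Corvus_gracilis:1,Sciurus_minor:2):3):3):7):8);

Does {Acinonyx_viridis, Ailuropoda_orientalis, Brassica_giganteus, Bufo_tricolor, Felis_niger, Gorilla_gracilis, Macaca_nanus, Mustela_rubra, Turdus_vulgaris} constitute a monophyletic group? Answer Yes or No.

Yes

The most recent common ancestor of these taxa subtends (((Felis_niger,Brassica_giganteus),((Mustela_rubra,Macaca_nanus),Ailuropoda_orientalis,Acinonyx_viridis),(Bufo_tricolor,Gorilla_gracilis)),Turdus_vulgaris).
That clade has exactly 9 tips — every listed taxon and nothing else — so the group is monophyletic.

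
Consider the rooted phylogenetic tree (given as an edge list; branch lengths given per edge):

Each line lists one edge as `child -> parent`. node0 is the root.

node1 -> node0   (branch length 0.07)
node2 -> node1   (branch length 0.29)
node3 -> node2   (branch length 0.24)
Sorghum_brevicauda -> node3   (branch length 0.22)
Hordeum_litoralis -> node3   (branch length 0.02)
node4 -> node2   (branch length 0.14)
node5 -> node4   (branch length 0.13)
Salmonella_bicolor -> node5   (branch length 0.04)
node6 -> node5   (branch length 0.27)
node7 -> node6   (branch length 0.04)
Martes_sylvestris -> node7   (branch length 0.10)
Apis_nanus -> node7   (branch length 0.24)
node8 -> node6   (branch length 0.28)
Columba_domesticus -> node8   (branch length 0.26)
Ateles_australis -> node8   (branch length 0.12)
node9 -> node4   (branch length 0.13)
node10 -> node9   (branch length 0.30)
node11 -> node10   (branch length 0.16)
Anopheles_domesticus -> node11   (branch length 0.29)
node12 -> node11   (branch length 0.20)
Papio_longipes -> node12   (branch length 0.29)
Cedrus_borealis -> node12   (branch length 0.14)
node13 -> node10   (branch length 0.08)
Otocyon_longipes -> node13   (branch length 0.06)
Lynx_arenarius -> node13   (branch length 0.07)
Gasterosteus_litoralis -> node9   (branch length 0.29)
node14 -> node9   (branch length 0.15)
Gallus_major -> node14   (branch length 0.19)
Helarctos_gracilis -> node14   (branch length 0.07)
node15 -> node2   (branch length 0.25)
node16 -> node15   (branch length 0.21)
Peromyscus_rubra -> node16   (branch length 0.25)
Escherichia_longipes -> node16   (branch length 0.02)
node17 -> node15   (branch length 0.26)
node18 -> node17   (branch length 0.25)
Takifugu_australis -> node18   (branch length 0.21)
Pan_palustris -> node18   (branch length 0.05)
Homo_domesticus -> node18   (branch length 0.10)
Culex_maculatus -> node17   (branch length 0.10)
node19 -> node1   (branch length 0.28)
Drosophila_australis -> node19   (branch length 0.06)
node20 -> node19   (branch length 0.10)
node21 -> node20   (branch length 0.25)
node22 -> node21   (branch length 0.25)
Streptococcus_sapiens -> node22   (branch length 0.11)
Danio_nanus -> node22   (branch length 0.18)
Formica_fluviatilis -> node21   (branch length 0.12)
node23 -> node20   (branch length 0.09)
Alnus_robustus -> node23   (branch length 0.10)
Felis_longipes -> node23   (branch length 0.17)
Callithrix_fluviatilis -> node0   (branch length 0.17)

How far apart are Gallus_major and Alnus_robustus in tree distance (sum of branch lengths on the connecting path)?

The path runs Gallus_major → … → MRCA → … → Alnus_robustus; the MRCA is the node subtending (((Sorghum_brevicauda,Hordeum_litoralis),((Salmonella_bicolor,((Martes_sylvestris,Apis_nanus),(Columba_domesticus,Ateles_australis))),(((Anopheles_domesticus,(Papio_longipes,Cedrus_borealis)),(Otocyon_longipes,Lynx_arenarius)),Gasterosteus_litoralis,(Gallus_major,Helarctos_gracilis))),((Peromyscus_rubra,Escherichia_longipes),((Takifugu_australis,Pan_palustris,Homo_domesticus),Culex_maculatus))),(Drosophila_australis,(((Streptococcus_sapiens,Danio_nanus),Formica_fluviatilis),(Alnus_robustus,Felis_longipes)))).
Branch lengths along that path: 0.19 + 0.15 + 0.13 + 0.14 + 0.29 + 0.28 + 0.10 + 0.09 + 0.10 = 1.47.

1.47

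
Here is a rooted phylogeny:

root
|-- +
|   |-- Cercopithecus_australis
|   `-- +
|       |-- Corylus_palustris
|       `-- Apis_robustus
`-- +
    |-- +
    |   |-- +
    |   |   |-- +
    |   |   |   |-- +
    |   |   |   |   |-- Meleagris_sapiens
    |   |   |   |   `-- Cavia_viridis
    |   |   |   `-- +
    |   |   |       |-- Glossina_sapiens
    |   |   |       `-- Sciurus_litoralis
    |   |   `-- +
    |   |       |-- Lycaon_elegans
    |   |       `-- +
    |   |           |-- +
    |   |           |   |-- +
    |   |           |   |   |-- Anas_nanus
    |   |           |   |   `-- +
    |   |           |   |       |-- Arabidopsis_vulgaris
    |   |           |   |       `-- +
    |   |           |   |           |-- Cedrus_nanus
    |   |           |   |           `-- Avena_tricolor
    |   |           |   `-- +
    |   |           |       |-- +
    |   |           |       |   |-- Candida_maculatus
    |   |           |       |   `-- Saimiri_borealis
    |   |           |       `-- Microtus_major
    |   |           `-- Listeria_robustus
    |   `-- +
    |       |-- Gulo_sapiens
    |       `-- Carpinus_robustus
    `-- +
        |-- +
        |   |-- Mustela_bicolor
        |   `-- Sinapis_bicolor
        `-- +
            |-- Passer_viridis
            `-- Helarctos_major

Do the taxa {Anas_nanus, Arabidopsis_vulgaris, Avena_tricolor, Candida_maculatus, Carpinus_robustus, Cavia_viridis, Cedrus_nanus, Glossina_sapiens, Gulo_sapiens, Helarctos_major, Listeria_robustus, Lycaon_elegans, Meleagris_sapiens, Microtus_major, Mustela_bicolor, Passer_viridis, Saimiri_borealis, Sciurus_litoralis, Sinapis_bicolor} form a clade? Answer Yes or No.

The most recent common ancestor of these taxa subtends (((((Meleagris_sapiens,Cavia_viridis),(Glossina_sapiens,Sciurus_litoralis)),(Lycaon_elegans,(((Anas_nanus,(Arabidopsis_vulgaris,(Cedrus_nanus,Avena_tricolor))),((Candida_maculatus,Saimiri_borealis),Microtus_major)),Listeria_robustus))),(Gulo_sapiens,Carpinus_robustus)),((Mustela_bicolor,Sinapis_bicolor),(Passer_viridis,Helarctos_major))).
That clade has exactly 19 tips — every listed taxon and nothing else — so the group is monophyletic.

Yes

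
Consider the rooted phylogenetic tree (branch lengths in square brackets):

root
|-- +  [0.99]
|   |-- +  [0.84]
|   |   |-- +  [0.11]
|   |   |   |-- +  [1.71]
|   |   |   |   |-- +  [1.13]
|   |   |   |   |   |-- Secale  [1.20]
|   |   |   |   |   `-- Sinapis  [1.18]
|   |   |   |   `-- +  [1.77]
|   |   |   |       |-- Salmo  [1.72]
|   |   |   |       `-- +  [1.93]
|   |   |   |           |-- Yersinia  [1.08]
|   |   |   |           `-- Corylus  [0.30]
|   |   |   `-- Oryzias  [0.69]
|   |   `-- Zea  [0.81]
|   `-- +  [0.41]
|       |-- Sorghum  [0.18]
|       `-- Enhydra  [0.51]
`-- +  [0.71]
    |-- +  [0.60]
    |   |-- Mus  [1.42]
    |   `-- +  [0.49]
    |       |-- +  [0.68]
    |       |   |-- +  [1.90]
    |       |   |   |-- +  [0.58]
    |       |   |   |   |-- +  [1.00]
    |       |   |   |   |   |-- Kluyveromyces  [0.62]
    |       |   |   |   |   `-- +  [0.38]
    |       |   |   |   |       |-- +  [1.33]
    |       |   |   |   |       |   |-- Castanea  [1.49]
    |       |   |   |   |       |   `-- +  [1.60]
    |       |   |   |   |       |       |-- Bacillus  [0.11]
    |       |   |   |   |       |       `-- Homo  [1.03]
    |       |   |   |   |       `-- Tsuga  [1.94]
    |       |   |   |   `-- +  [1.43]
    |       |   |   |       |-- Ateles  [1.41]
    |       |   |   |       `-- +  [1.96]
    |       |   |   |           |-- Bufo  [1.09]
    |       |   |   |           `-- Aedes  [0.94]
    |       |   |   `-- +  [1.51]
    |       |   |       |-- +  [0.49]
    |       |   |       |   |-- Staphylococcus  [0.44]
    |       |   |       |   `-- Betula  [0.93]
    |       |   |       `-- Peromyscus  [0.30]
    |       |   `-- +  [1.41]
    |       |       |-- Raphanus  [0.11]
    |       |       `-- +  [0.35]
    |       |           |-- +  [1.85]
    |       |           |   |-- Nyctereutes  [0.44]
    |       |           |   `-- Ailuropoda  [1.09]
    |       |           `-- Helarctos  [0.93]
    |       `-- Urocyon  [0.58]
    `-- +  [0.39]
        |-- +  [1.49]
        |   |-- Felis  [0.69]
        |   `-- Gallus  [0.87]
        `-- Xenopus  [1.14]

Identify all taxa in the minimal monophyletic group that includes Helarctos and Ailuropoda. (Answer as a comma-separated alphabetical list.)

Tracing Helarctos: it sits inside ((Nyctereutes,Ailuropoda),Helarctos).
Tracing Ailuropoda: it sits inside (Nyctereutes,Ailuropoda).
The smallest clade enclosing both is ((Nyctereutes,Ailuropoda),Helarctos); the answer is its 3 terminal taxa in alphabetical order.

Ailuropoda, Helarctos, Nyctereutes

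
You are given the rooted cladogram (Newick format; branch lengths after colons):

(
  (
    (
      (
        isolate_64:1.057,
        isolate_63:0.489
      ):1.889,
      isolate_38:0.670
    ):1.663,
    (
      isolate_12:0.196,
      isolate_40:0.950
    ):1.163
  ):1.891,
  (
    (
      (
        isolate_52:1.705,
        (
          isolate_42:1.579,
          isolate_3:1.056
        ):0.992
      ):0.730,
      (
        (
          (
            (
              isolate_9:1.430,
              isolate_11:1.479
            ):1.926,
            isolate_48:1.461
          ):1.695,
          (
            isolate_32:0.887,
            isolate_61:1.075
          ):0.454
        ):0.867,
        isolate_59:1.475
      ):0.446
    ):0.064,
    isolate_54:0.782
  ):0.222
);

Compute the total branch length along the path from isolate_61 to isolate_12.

The path runs isolate_61 → … → MRCA → … → isolate_12; the MRCA is the root of the tree.
Branch lengths along that path: 1.075 + 0.454 + 0.867 + 0.446 + 0.064 + 0.222 + 1.891 + 1.163 + 0.196 = 6.378.

6.378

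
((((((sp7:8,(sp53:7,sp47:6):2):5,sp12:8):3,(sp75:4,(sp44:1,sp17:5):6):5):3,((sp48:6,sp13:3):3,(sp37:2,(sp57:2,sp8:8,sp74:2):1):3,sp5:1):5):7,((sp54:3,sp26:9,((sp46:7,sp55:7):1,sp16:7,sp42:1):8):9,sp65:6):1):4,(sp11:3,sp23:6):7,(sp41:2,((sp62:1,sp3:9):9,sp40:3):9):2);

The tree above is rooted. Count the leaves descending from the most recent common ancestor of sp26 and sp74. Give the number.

21

The MRCA of sp26 and sp74 is the node subtending (((((sp7,(sp53,sp47)),sp12),(sp75,(sp44,sp17))),((sp48,sp13),(sp37,(sp57,sp8,sp74)),sp5)),((sp54,sp26,((sp46,sp55),sp16,sp42)),sp65)).
That clade contains 21 terminal taxa: sp12, sp13, sp16, sp17, sp26, sp37, sp42, sp44, sp46, sp47, sp48, sp5, sp53, sp54, sp55, sp57, sp65, sp7, sp74, sp75, sp8.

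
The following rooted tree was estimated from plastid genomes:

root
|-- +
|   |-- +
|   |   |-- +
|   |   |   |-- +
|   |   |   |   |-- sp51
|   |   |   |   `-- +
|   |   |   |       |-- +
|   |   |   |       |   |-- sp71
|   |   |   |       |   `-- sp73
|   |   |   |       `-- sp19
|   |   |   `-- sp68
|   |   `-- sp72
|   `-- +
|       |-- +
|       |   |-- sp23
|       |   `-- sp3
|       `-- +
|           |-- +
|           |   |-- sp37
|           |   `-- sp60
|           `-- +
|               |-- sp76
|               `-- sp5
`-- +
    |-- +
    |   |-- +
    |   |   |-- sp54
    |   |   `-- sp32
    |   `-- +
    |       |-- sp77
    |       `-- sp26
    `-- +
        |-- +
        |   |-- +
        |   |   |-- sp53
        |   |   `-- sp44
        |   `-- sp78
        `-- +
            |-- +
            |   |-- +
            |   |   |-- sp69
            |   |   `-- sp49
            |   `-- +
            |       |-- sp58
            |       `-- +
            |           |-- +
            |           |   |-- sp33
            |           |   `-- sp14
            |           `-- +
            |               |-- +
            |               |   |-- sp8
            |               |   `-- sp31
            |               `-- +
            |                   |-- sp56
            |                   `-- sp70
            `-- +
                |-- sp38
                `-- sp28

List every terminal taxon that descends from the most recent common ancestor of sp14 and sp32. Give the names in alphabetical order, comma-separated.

sp14, sp26, sp28, sp31, sp32, sp33, sp38, sp44, sp49, sp53, sp54, sp56, sp58, sp69, sp70, sp77, sp78, sp8

Tracing sp14: it sits inside (sp33,sp14).
Tracing sp32: it sits inside (sp54,sp32).
The smallest clade enclosing both is (((sp54,sp32),(sp77,sp26)),(((sp53,sp44),sp78),(((sp69,sp49),(sp58,((sp33,sp14),((sp8,sp31),(sp56,sp70))))),(sp38,sp28)))); the answer is its 18 terminal taxa in alphabetical order.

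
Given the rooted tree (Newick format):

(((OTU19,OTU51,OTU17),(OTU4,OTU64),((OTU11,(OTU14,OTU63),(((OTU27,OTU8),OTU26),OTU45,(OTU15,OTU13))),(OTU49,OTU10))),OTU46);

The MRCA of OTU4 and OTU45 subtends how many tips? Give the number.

The MRCA of OTU4 and OTU45 is the node subtending ((OTU19,OTU51,OTU17),(OTU4,OTU64),((OTU11,(OTU14,OTU63),(((OTU27,OTU8),OTU26),OTU45,(OTU15,OTU13))),(OTU49,OTU10))).
That clade contains 16 terminal taxa: OTU10, OTU11, OTU13, OTU14, OTU15, OTU17, OTU19, OTU26, OTU27, OTU4, OTU45, OTU49, OTU51, OTU63, OTU64, OTU8.

16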